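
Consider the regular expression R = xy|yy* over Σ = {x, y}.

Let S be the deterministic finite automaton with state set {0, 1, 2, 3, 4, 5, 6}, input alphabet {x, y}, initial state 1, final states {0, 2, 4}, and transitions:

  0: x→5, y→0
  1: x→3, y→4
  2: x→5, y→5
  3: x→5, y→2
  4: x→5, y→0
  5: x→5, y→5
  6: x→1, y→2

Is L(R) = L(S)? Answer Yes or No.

Converting the expression R to a DFA (subset construction, then merging equivalent states) gives the minimal DFA with states {r0, r1, r2, r3, r4}, start state r0, accepting states {r2, r4} and transitions r0: x→r1, y→r2; r1: x→r3, y→r4; r2: x→r3, y→r2; r3: x→r3, y→r3; r4: x→r3, y→r3.
Exploring the product automaton R × S from the start pair (r0, 1), following both machines on each input symbol, reaches 6 state pairs: (r0, 1), (r1, 3), (r2, 4), (r3, 5), (r4, 2), (r2, 0).
R accepts in {r2, r4} and S accepts in {0, 2, 4}. In every reachable pair the two components are either both accepting — (r2, 4), (r4, 2), (r2, 0) — or both non-accepting, so no string is accepted by exactly one of the machines: L(R) \ L(S) and L(S) \ L(R) are both empty.
Hence every string is accepted by R iff it is accepted by S, and the two languages coincide.

Yes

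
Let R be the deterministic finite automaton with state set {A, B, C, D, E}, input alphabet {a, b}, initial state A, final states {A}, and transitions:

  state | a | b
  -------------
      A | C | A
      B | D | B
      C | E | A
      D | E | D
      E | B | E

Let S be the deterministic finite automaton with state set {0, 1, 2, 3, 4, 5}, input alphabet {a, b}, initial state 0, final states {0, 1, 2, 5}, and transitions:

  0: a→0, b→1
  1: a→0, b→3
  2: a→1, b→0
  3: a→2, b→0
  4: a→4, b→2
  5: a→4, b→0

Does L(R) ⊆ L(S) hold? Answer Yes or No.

The string bb is in L(R) but not in L(S).
So L(R) ⊄ L(S).

No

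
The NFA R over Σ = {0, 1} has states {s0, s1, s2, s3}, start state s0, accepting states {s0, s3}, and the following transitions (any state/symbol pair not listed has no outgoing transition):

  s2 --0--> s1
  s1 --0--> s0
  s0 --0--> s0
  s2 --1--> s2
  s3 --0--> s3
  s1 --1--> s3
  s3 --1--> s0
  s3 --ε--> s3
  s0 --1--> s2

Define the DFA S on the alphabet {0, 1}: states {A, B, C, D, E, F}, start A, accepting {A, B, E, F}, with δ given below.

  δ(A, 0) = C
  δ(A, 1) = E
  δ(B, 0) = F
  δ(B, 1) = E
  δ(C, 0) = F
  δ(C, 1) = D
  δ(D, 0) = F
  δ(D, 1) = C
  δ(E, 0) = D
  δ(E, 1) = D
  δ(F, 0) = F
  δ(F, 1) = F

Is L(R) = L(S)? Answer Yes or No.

No

The string 0 is accepted by R but rejected by S.
So L(R) ≠ L(S).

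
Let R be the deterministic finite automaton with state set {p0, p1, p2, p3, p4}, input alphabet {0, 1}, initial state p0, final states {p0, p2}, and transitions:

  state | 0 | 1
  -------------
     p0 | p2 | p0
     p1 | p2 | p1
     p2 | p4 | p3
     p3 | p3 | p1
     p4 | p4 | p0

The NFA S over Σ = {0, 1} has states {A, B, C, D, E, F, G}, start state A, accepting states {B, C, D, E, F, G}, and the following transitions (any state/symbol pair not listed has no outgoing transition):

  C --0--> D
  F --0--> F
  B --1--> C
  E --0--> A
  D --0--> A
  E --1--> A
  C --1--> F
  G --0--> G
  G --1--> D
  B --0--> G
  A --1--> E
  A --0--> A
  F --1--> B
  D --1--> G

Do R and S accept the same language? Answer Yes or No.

No

The empty string ε is accepted by R but rejected by S.
So L(R) ≠ L(S).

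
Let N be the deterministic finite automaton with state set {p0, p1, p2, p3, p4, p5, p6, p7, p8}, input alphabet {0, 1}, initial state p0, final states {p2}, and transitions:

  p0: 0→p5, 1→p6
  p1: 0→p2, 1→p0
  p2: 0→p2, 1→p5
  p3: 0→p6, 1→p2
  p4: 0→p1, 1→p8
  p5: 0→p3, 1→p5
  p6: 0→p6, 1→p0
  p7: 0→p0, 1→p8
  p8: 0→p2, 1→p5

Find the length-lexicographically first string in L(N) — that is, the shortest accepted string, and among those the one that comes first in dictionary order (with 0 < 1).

A breadth-first search from p0 reaches an accepting state first via the path p0 → p5 → p3 → p2 on input 001.
No string of length < 3 is accepted (BFS exhausts all shorter strings without reaching an accepting state), and 001 is the lexicographically least accepting string of length 3.

001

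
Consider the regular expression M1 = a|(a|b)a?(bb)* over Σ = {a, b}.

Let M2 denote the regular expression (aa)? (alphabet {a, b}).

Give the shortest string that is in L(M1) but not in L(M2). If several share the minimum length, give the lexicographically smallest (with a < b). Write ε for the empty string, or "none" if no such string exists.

The string a is accepted by M1 but not by M2.
No shorter string lies in the difference, and a is the lexicographically first length-1 string in L(M1) \ L(M2).

a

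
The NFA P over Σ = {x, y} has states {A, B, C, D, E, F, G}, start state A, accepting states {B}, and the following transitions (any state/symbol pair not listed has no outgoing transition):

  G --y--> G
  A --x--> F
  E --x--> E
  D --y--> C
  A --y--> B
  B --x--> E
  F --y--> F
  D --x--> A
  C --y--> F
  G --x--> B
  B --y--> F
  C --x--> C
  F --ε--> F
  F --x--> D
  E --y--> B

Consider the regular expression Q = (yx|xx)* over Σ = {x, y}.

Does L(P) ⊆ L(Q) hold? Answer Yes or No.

The string y is in L(P) but not in L(Q).
So L(P) ⊄ L(Q).

No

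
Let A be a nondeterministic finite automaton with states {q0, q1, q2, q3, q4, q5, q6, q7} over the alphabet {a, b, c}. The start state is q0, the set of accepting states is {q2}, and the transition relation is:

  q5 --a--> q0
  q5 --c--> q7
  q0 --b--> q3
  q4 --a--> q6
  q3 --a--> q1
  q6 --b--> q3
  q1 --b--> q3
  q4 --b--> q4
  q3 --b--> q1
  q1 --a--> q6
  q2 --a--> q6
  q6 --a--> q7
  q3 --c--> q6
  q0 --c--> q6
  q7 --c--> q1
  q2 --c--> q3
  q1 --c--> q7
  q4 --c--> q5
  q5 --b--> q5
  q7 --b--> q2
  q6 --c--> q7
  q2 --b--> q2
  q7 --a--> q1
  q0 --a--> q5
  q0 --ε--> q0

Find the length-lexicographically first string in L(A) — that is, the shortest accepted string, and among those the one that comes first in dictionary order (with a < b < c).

acb

A breadth-first search from q0 reaches an accepting state first via the path q0 → q5 → q7 → q2 on input acb.
No string of length < 3 is accepted (BFS exhausts all shorter strings without reaching an accepting state), and acb is the lexicographically least accepting string of length 3.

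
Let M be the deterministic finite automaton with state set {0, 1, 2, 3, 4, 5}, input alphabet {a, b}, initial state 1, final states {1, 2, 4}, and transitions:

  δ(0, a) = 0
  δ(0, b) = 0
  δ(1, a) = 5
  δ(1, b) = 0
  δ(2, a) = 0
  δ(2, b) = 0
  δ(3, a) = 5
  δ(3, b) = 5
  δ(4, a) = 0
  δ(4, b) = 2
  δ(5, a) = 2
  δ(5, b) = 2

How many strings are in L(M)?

The useful subgraph on states {1, 2, 5} is acyclic, so L(M) is finite; the longest accepting path visits 3 useful states, giving maximum string length 2.
Counting accepting paths from 1 by length: 1 of length 0, 2 of length 2. Total 3.

3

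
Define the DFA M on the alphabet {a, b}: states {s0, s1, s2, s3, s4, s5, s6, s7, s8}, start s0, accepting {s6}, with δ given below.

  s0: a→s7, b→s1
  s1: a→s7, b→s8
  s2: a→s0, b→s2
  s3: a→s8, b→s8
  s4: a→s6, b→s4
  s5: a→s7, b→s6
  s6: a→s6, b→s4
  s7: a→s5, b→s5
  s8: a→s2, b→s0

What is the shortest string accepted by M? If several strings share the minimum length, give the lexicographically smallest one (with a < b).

A breadth-first search from s0 reaches an accepting state first via the path s0 → s7 → s5 → s6 on input aab.
No string of length < 3 is accepted (BFS exhausts all shorter strings without reaching an accepting state), and aab is the lexicographically least accepting string of length 3.

aab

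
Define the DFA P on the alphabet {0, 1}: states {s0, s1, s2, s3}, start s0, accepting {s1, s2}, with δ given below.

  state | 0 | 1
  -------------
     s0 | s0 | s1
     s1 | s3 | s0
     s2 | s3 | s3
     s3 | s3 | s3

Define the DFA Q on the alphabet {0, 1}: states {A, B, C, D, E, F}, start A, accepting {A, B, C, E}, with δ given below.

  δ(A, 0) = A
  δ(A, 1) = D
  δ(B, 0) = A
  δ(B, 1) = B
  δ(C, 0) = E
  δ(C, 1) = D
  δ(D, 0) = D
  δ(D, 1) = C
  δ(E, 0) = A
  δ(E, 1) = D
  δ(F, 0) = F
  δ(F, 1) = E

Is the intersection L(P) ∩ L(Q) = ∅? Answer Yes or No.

Yes

Exploring the product automaton P × Q from the start pair (s0, A), following both machines on each input symbol, reaches 8 state pairs: (s0, A), (s1, D), (s3, D), (s0, C), (s3, C), (s0, E), (s3, E), (s3, A).
P accepts in {s1, s2} and Q accepts in {A, B, C, E}; no reachable pair has both components accepting, so no string drives both machines to acceptance simultaneously and L(P) ∩ L(Q) = ∅.
So no string is accepted by both, and the intersection is empty.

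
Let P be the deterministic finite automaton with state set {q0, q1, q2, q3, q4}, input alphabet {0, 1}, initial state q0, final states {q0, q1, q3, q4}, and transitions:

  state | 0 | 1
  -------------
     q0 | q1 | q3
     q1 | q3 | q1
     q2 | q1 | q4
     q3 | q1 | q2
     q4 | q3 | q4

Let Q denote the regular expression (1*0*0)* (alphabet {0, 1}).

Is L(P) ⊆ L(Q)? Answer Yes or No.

No

The string 1 is in L(P) but not in L(Q).
So L(P) ⊄ L(Q).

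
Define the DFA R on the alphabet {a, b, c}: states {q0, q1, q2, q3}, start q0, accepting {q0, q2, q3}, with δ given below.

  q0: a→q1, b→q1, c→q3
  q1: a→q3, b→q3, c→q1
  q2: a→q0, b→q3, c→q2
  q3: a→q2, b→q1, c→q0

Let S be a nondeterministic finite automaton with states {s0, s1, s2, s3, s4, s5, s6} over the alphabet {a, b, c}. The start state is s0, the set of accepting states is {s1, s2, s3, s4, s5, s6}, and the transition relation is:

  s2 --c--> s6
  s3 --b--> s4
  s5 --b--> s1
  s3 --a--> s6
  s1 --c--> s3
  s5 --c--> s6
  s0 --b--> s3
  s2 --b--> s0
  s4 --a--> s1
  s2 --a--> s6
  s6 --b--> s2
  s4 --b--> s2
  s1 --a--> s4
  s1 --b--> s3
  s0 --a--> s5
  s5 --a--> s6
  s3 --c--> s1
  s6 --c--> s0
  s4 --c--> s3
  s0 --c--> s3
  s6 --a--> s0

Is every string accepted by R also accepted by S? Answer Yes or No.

The empty string ε is in L(R) but not in L(S).
So L(R) ⊄ L(S).

No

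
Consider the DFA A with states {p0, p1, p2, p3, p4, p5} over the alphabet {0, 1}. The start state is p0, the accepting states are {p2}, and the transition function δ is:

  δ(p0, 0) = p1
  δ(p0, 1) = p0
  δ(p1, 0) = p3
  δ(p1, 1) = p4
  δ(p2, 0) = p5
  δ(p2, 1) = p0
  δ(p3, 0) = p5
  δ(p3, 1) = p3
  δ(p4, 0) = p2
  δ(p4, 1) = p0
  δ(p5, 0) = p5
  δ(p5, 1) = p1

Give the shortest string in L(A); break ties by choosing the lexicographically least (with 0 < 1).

010

A breadth-first search from p0 reaches an accepting state first via the path p0 → p1 → p4 → p2 on input 010.
No string of length < 3 is accepted (BFS exhausts all shorter strings without reaching an accepting state), and 010 is the lexicographically least accepting string of length 3.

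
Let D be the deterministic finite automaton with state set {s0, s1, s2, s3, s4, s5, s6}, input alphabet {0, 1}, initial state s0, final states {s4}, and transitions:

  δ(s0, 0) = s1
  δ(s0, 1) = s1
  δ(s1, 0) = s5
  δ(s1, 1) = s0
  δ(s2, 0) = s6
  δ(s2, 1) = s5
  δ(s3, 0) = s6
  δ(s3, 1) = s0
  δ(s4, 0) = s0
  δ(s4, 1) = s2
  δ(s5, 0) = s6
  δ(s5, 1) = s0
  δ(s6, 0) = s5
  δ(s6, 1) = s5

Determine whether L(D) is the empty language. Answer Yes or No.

Yes

The states reachable from the start state are {s0, s1, s5, s6}.
None of the accepting states {s4} is reachable, so no string is accepted and L(D) = ∅.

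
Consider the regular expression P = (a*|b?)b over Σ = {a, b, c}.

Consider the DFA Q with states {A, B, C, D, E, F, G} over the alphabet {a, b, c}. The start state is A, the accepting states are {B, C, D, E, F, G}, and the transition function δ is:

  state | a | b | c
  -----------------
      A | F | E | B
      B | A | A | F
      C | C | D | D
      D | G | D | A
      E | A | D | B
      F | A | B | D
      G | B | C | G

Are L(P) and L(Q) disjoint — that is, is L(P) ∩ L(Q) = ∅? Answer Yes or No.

No

The string b is accepted by both P and Q.
Hence L(P) ∩ L(Q) ≠ ∅.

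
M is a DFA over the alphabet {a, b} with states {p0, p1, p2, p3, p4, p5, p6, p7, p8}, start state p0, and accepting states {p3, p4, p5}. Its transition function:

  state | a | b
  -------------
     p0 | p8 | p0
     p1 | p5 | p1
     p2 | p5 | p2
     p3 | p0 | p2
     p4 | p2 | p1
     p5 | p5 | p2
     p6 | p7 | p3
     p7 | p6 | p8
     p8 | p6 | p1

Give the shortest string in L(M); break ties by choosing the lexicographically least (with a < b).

aab

A breadth-first search from p0 reaches an accepting state first via the path p0 → p8 → p6 → p3 on input aab.
No string of length < 3 is accepted (BFS exhausts all shorter strings without reaching an accepting state), and aab is the lexicographically least accepting string of length 3.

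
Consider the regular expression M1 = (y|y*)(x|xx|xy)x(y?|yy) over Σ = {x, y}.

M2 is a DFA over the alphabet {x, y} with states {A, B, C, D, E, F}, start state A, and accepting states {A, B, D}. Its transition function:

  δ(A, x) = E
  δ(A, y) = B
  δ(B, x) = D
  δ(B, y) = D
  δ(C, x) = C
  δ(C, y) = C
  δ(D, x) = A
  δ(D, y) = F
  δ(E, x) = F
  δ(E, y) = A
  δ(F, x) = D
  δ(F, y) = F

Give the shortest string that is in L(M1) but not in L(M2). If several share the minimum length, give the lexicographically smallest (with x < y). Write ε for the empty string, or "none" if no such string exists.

xx

The string xx is accepted by M1 but not by M2.
No shorter string lies in the difference, and xx is the lexicographically first length-2 string in L(M1) \ L(M2).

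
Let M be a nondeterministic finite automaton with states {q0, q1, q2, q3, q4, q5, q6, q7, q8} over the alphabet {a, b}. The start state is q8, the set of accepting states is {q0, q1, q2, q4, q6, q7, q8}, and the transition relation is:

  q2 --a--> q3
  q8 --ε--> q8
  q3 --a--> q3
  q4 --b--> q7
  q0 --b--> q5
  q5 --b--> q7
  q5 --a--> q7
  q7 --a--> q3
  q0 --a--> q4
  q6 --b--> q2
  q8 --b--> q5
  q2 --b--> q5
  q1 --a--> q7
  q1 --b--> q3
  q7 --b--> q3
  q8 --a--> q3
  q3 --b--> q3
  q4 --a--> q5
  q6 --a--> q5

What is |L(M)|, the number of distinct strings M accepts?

3

The useful subgraph on states {q5, q7, q8} is acyclic, so L(M) is finite; the longest accepting path visits 3 useful states, giving maximum string length 2.
Counting accepting paths from q8 by length: 1 of length 0, 2 of length 2. Total 3.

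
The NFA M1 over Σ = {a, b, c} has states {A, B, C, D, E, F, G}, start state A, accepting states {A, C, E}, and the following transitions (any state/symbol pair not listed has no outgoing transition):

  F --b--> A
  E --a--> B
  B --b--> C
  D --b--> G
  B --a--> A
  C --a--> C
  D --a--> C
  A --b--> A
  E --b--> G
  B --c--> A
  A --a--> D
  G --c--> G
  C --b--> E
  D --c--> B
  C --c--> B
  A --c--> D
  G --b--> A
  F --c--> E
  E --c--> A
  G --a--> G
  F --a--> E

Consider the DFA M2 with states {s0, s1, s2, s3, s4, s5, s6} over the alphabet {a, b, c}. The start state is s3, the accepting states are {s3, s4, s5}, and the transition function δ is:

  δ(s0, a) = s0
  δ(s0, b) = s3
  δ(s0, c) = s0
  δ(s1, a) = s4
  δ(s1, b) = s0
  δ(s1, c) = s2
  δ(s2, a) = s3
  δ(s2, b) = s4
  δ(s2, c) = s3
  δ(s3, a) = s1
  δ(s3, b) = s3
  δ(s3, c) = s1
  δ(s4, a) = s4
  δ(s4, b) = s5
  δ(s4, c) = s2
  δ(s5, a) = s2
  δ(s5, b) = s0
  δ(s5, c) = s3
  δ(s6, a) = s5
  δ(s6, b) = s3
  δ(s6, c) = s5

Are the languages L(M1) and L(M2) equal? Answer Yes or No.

Yes

Exploring the product automaton M1 × M2 from the start pair (A, s3), following both machines on each input symbol, reaches 6 state pairs: (A, s3), (D, s1), (C, s4), (G, s0), (B, s2), (E, s5).
M1 accepts in {A, C, E} and M2 accepts in {s3, s4, s5}. In every reachable pair the two components are either both accepting — (A, s3), (C, s4), (E, s5) — or both non-accepting, so no string is accepted by exactly one of the machines: L(M1) \ L(M2) and L(M2) \ L(M1) are both empty.
Hence every string is accepted by M1 iff it is accepted by M2, and the two languages coincide.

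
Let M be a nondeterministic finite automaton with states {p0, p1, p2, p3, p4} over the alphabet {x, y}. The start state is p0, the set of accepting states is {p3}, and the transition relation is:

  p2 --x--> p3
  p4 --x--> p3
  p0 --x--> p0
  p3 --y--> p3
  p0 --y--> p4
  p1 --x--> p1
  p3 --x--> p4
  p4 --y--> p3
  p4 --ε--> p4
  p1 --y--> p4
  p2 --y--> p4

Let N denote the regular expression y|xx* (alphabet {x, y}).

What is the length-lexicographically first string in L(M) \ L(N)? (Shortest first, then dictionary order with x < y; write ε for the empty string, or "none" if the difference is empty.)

yx

The string yx is accepted by M but not by N.
No shorter string lies in the difference, and yx is the lexicographically first length-2 string in L(M) \ L(N).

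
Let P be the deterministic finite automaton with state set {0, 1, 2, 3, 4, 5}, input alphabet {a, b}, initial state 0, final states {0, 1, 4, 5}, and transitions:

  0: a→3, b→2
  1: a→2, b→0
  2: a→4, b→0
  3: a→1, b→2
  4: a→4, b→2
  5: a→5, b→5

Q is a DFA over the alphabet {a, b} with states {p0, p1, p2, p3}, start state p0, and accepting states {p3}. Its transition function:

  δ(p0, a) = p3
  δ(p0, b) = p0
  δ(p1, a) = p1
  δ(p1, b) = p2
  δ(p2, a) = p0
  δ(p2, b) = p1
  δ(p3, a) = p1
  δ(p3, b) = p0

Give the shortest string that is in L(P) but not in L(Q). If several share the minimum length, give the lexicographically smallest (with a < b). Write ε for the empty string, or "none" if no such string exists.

The empty string ε is accepted by P but not by Q.
Since ε is the unique shortest string, it is the required witness.

ε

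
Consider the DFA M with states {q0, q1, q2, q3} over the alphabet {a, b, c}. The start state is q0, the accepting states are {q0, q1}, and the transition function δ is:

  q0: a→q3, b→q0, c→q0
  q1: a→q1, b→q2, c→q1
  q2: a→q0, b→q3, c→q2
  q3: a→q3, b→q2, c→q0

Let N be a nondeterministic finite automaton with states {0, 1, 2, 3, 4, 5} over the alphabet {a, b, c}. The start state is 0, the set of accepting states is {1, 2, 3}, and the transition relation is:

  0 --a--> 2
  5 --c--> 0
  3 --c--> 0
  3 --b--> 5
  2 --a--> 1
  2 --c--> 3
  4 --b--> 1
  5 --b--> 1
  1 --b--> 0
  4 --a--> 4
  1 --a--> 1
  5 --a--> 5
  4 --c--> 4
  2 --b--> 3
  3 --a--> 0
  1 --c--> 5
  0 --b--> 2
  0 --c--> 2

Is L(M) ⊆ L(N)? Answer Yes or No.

The empty string ε is in L(M) but not in L(N).
So L(M) ⊄ L(N).

No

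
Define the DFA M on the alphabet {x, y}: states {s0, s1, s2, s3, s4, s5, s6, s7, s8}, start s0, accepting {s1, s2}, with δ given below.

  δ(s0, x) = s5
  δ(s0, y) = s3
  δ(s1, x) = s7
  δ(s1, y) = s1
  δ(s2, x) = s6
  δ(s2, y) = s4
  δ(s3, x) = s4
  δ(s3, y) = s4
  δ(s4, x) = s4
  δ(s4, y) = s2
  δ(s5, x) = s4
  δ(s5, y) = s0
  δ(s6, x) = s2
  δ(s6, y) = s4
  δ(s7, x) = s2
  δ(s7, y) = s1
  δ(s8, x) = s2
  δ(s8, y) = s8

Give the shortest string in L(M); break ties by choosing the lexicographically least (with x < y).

A breadth-first search from s0 reaches an accepting state first via the path s0 → s5 → s4 → s2 on input xxy.
No string of length < 3 is accepted (BFS exhausts all shorter strings without reaching an accepting state), and xxy is the lexicographically least accepting string of length 3.

xxy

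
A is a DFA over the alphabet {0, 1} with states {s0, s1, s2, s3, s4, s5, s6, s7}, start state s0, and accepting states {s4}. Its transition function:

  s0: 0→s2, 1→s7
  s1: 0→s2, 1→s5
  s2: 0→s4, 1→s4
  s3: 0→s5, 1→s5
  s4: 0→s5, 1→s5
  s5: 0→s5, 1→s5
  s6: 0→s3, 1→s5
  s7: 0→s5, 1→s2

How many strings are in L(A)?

4

The useful subgraph on states {s0, s2, s4, s7} is acyclic, so L(A) is finite; the longest accepting path visits 4 useful states, giving maximum string length 3.
Counting accepting paths from s0 by length: 2 of length 2, 2 of length 3. Total 4.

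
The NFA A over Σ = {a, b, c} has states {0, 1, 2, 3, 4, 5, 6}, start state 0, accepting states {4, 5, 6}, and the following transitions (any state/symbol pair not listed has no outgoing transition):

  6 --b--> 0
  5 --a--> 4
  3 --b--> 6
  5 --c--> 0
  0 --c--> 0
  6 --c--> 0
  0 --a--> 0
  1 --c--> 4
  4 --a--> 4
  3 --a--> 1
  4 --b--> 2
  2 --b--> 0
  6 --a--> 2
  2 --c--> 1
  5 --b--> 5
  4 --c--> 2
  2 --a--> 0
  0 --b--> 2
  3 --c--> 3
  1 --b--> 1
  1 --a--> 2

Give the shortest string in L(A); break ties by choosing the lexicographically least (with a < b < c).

bcc

A breadth-first search from 0 reaches an accepting state first via the path 0 → 2 → 1 → 4 on input bcc.
No string of length < 3 is accepted (BFS exhausts all shorter strings without reaching an accepting state), and bcc is the lexicographically least accepting string of length 3.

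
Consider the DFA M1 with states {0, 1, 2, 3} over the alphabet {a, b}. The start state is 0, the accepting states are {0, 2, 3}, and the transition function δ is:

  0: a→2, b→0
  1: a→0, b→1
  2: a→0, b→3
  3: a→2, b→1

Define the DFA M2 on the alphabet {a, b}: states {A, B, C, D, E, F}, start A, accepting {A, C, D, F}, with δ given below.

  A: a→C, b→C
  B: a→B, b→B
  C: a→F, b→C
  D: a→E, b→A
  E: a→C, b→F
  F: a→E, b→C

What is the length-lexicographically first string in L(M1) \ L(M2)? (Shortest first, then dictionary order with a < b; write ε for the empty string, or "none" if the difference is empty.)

The string aaa is accepted by M1 but not by M2.
No shorter string lies in the difference, and aaa is the lexicographically first length-3 string in L(M1) \ L(M2).

aaa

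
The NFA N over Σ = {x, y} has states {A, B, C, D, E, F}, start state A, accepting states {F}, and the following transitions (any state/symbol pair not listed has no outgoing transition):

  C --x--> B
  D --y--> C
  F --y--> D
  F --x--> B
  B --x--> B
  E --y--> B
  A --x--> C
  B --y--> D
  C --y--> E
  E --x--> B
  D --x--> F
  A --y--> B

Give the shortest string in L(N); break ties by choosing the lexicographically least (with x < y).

A breadth-first search from A reaches an accepting state first via the path A → B → D → F on input yyx.
No string of length < 3 is accepted (BFS exhausts all shorter strings without reaching an accepting state), and yyx is the lexicographically least accepting string of length 3.

yyx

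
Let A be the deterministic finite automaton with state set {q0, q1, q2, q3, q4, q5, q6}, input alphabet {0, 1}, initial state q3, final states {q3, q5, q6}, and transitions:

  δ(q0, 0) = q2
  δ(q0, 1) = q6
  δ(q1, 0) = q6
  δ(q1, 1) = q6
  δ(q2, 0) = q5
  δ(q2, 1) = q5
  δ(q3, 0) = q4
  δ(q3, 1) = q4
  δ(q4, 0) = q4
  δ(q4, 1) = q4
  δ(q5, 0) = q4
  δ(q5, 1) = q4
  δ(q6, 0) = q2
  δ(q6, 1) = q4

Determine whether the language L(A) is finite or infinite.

finite

The useful states (reachable from q3 and able to reach an accepting state) are {q3}.
Restricted to these states the transition graph has no cycle, so every accepting path has bounded length and L is finite.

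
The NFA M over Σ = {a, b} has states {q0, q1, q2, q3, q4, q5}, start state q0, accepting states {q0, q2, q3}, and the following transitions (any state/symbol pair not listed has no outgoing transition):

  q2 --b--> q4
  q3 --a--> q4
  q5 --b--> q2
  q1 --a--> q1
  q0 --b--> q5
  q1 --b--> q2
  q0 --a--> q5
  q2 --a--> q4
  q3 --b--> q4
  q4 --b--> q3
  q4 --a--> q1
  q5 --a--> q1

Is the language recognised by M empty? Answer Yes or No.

No

The empty string ε is accepted: the run q0 ends in the accepting state q0.
Since at least one string is accepted, L(M) is not empty.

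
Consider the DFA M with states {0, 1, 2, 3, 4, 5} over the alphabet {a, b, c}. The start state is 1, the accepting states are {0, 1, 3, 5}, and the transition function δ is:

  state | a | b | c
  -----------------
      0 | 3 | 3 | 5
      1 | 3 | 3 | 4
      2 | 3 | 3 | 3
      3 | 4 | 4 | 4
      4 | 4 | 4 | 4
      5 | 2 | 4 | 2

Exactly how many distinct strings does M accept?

The useful subgraph on states {1, 3} is acyclic, so L(M) is finite; the longest accepting path visits 2 useful states, giving maximum string length 1.
Counting accepting paths from 1 by length: 1 of length 0, 2 of length 1. Total 3.

3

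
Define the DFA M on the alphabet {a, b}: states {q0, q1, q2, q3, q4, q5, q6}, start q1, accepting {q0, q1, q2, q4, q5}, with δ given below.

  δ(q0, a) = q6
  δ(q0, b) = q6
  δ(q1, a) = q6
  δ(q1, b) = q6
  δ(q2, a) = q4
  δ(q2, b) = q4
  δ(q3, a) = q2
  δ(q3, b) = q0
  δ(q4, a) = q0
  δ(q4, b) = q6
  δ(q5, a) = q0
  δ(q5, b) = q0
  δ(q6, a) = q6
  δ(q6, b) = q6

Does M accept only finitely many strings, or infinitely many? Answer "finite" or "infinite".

The useful states (reachable from q1 and able to reach an accepting state) are {q1}.
Restricted to these states the transition graph has no cycle, so every accepting path has bounded length and L is finite.

finite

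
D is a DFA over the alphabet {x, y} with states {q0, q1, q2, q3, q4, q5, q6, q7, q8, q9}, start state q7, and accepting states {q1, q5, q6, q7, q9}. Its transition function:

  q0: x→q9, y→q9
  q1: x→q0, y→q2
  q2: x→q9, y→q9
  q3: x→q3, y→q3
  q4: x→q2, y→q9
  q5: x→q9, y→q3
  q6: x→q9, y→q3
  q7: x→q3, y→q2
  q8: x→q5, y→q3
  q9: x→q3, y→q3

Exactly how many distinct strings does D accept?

The useful subgraph on states {q2, q7, q9} is acyclic, so L(D) is finite; the longest accepting path visits 3 useful states, giving maximum string length 2.
Counting accepting paths from q7 by length: 1 of length 0, 2 of length 2. Total 3.

3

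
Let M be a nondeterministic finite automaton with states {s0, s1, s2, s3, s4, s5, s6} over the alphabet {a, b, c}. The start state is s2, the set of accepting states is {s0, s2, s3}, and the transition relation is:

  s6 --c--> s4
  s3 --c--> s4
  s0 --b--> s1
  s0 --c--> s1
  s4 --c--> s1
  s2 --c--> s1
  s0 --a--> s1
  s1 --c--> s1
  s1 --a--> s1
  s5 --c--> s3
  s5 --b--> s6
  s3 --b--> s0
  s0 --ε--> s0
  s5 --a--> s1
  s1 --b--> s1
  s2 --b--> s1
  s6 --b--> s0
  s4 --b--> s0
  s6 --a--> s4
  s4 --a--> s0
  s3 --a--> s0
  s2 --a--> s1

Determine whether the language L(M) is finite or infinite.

finite

The useful states (reachable from s2 and able to reach an accepting state) are {s2}.
Restricted to these states the transition graph has no cycle, so every accepting path has bounded length and L is finite.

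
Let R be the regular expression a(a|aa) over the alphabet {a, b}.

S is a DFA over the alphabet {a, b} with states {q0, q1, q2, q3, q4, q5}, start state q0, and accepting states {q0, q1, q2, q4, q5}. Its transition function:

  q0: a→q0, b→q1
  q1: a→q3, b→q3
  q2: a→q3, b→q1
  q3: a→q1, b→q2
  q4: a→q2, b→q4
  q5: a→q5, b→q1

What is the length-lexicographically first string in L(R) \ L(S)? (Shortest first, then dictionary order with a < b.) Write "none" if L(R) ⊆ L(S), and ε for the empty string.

none

Converting the expression R to a DFA (subset construction, then merging equivalent states) gives the minimal DFA with states {r0, r1, r2, r3, r4}, start state r0, accepting states {r3, r4} and transitions r0: a→r1, b→r2; r1: a→r3, b→r2; r2: a→r2, b→r2; r3: a→r4, b→r2; r4: a→r2, b→r2.
Exploring the product automaton R × S from the start pair (r0, q0), following both machines on each input symbol, reaches 8 state pairs: (r0, q0), (r1, q0), (r2, q1), (r3, q0), (r2, q3), (r4, q0), (r2, q2), (r2, q0).
R accepts in {r3, r4} and S accepts in {q0, q1, q2, q4, q5}. The reachable pairs whose R-component is accepting are (r3, q0), (r4, q0); in each of them the S-component is accepting too, so the product for L(R) \ L(S) (R-component accepting, S-component rejecting) has no reachable accepting pair and the difference is empty.
So every string accepted by R is also accepted by S: L(R) \ L(S) = ∅ and there is no such string.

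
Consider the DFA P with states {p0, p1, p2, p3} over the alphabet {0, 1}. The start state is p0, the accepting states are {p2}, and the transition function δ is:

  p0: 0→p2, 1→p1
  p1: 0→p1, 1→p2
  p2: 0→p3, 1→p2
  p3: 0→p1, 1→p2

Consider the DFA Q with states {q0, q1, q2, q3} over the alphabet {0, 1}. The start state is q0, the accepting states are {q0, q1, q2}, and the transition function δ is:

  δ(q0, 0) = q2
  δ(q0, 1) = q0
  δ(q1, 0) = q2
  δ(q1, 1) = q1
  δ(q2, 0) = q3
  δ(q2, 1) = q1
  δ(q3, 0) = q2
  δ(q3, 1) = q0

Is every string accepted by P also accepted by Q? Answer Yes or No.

Yes

Exploring the product automaton P × Q from the start pair (p0, q0), following both machines on each input symbol, reaches 9 state pairs: (p0, q0), (p2, q2), (p1, q0), (p3, q3), (p2, q1), (p1, q2), (p2, q0), (p3, q2), (p1, q3).
P accepts in {p2} and Q accepts in {q0, q1, q2}. The reachable pairs whose P-component is accepting are (p2, q2), (p2, q1), (p2, q0); in each of them the Q-component is accepting too, so the product for L(P) \ L(Q) (P-component accepting, Q-component rejecting) has no reachable accepting pair and the difference is empty.
Hence every string in L(P) is also in L(Q).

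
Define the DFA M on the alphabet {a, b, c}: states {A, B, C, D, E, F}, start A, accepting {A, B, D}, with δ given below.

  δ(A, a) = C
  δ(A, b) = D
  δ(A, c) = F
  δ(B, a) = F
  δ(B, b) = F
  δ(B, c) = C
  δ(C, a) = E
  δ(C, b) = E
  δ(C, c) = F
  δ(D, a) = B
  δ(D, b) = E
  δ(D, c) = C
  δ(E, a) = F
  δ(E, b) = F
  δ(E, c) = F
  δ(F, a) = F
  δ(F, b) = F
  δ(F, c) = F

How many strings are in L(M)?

The useful subgraph on states {A, B, D} is acyclic, so L(M) is finite; the longest accepting path visits 3 useful states, giving maximum string length 2.
Counting accepting paths from A by length: 1 of length 0, 1 of length 1, 1 of length 2. Total 3.

3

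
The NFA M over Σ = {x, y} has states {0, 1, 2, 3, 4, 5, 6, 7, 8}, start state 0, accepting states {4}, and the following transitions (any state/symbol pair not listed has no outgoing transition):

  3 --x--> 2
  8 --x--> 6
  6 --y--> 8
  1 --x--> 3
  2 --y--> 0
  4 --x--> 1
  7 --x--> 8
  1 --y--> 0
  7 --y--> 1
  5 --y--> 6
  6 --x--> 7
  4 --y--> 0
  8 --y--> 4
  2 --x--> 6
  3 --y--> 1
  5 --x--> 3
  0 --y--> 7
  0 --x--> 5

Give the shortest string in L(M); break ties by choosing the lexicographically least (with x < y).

A breadth-first search from 0 reaches an accepting state first via the path 0 → 7 → 8 → 4 on input yxy.
No string of length < 3 is accepted (BFS exhausts all shorter strings without reaching an accepting state), and yxy is the lexicographically least accepting string of length 3.

yxy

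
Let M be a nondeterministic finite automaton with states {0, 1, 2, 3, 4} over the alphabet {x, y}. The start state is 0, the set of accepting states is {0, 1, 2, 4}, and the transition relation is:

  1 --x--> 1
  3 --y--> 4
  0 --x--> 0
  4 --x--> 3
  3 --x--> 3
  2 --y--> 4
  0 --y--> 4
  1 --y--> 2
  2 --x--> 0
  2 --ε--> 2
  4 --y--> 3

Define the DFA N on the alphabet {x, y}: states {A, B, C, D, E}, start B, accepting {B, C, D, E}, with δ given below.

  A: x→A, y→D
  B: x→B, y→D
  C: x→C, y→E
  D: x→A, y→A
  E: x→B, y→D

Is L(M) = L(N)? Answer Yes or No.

Exploring the product automaton M × N from the start pair (0, B), following both machines on each input symbol, reaches 3 state pairs: (0, B), (4, D), (3, A).
M accepts in {0, 1, 2, 4} and N accepts in {B, C, D, E}. In every reachable pair the two components are either both accepting — (0, B), (4, D) — or both non-accepting, so no string is accepted by exactly one of the machines: L(M) \ L(N) and L(N) \ L(M) are both empty.
Hence every string is accepted by M iff it is accepted by N, and the two languages coincide.

Yes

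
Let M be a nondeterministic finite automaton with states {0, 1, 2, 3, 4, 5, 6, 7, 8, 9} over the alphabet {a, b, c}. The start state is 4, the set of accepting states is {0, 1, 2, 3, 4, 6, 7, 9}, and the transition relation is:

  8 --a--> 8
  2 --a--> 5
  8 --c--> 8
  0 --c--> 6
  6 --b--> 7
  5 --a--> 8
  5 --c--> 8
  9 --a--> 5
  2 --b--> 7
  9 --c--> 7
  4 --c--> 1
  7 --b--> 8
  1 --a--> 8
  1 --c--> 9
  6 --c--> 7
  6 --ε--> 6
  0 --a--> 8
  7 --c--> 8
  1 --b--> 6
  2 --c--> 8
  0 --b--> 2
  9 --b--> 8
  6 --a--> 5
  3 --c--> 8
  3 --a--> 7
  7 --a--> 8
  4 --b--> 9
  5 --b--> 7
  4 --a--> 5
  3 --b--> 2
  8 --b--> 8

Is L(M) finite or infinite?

The useful states (reachable from 4 and able to reach an accepting state) are {1, 4, 5, 6, 7, 9}.
Restricted to these states the transition graph has no cycle, so every accepting path has bounded length and L is finite.

finite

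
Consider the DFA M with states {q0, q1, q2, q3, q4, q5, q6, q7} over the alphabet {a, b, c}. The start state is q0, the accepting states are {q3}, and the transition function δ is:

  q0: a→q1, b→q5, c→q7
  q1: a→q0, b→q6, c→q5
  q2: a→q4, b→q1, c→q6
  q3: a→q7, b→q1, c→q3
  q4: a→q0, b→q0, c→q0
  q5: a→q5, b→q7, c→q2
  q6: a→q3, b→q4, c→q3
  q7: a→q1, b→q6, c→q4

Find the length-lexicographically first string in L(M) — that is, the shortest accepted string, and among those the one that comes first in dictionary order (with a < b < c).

aba

A breadth-first search from q0 reaches an accepting state first via the path q0 → q1 → q6 → q3 on input aba.
No string of length < 3 is accepted (BFS exhausts all shorter strings without reaching an accepting state), and aba is the lexicographically least accepting string of length 3.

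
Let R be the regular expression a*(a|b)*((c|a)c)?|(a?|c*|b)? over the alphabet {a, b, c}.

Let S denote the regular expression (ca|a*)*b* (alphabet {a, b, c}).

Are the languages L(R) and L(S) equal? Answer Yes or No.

The string c is accepted by R but rejected by S.
So L(R) ≠ L(S).

No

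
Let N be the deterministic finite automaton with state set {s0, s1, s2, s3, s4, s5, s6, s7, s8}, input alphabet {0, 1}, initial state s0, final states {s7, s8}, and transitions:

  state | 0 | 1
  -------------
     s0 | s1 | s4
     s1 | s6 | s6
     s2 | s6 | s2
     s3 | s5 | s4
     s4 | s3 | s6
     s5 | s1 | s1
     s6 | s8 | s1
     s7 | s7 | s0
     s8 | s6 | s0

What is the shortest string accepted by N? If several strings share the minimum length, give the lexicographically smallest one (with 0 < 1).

000

A breadth-first search from s0 reaches an accepting state first via the path s0 → s1 → s6 → s8 on input 000.
No string of length < 3 is accepted (BFS exhausts all shorter strings without reaching an accepting state), and 000 is the lexicographically least accepting string of length 3.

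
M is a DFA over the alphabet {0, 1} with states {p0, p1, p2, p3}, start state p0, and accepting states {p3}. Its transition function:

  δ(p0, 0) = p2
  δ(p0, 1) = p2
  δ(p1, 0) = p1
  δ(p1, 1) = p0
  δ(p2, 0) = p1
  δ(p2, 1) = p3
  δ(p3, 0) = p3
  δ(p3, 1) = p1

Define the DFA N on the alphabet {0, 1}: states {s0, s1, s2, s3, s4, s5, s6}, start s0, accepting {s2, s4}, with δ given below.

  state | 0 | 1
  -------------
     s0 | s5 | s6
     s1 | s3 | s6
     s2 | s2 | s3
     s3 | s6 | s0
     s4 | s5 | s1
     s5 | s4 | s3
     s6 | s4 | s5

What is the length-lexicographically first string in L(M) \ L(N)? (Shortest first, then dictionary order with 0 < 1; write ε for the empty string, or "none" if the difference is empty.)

01

The string 01 is accepted by M but not by N.
No shorter string lies in the difference, and 01 is the lexicographically first length-2 string in L(M) \ L(N).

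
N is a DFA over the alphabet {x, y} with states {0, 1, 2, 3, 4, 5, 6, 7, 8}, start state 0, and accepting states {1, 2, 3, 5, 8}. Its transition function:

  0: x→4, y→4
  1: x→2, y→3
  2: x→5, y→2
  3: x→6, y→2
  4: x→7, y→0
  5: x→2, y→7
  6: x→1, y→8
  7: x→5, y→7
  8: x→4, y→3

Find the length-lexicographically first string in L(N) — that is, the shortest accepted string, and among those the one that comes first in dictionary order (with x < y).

xxx

A breadth-first search from 0 reaches an accepting state first via the path 0 → 4 → 7 → 5 on input xxx.
No string of length < 3 is accepted (BFS exhausts all shorter strings without reaching an accepting state), and xxx is the lexicographically least accepting string of length 3.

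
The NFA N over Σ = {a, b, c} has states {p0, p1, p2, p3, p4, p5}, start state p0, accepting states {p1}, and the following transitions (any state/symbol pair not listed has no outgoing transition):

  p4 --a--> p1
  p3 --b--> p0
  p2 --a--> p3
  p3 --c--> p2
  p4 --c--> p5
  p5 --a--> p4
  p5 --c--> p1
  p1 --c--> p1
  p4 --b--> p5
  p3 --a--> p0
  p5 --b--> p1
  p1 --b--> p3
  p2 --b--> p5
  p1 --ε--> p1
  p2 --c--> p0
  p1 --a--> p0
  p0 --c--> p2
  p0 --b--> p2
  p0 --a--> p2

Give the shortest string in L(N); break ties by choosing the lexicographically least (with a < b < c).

A breadth-first search from p0 reaches an accepting state first via the path p0 → p2 → p5 → p1 on input abb.
No string of length < 3 is accepted (BFS exhausts all shorter strings without reaching an accepting state), and abb is the lexicographically least accepting string of length 3.

abb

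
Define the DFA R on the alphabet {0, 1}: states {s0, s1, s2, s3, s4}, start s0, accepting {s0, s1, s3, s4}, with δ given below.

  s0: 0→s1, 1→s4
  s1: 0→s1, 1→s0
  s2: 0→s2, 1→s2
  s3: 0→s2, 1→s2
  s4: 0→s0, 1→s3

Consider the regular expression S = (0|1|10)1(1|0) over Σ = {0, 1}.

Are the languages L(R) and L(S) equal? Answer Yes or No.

The empty string ε is accepted by R but rejected by S.
So L(R) ≠ L(S).

No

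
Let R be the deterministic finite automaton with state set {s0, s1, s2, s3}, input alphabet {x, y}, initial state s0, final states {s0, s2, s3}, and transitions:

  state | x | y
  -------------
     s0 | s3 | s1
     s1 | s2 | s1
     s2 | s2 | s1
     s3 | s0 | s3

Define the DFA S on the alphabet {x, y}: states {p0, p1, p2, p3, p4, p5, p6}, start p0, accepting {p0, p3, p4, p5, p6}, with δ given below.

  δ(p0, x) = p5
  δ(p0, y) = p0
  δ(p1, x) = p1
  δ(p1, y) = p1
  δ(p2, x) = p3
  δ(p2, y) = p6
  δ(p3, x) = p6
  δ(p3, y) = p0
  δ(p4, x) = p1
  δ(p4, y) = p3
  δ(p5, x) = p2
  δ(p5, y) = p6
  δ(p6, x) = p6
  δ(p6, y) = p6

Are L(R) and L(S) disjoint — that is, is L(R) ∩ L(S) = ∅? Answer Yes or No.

No

The empty string ε is accepted by both R and S.
Hence L(R) ∩ L(S) ≠ ∅.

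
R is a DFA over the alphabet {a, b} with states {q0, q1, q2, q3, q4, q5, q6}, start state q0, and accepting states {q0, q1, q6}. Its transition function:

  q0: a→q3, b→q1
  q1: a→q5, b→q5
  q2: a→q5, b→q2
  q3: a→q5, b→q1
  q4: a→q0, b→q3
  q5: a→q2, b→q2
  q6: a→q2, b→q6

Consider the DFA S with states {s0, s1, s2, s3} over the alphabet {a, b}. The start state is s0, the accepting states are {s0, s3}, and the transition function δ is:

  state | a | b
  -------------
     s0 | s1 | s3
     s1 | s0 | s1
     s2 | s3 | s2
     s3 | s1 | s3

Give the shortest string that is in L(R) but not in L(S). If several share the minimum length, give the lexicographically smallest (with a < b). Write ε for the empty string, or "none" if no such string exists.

The string ab is accepted by R but not by S.
No shorter string lies in the difference, and ab is the lexicographically first length-2 string in L(R) \ L(S).

ab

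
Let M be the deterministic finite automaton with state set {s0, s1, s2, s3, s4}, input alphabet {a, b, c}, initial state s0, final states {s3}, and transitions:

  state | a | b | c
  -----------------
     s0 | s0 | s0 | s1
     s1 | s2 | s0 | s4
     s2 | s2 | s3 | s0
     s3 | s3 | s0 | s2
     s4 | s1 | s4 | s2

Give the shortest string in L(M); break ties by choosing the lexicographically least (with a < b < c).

cab

A breadth-first search from s0 reaches an accepting state first via the path s0 → s1 → s2 → s3 on input cab.
No string of length < 3 is accepted (BFS exhausts all shorter strings without reaching an accepting state), and cab is the lexicographically least accepting string of length 3.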